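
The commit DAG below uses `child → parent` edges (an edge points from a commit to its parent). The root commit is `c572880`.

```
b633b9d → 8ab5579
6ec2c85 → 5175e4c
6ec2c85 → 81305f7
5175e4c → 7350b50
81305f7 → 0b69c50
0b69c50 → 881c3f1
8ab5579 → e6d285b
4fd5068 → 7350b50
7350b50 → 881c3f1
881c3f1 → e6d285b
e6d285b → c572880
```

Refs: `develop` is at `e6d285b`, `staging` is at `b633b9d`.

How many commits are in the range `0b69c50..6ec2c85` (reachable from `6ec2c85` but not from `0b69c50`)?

Reachable from 6ec2c85: {0b69c50, 5175e4c, 6ec2c85, 7350b50, 81305f7, 881c3f1, c572880, e6d285b}.
Reachable from 0b69c50: {0b69c50, 881c3f1, c572880, e6d285b}.
In 6ec2c85's history but not 0b69c50's: {5175e4c, 6ec2c85, 7350b50, 81305f7} — 4 commits.

4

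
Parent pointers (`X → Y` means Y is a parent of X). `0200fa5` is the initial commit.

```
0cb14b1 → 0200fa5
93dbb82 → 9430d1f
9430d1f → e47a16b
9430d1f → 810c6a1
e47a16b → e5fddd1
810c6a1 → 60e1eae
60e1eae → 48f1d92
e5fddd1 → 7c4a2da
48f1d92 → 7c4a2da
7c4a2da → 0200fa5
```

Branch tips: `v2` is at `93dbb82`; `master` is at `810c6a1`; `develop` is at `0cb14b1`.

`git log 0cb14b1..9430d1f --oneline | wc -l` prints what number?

Reachable from 9430d1f: {0200fa5, 48f1d92, 60e1eae, 7c4a2da, 810c6a1, 9430d1f, e47a16b, e5fddd1}.
Reachable from 0cb14b1: {0200fa5, 0cb14b1}.
In 9430d1f's history but not 0cb14b1's: {48f1d92, 60e1eae, 7c4a2da, 810c6a1, 9430d1f, e47a16b, e5fddd1} — 7 commits.

7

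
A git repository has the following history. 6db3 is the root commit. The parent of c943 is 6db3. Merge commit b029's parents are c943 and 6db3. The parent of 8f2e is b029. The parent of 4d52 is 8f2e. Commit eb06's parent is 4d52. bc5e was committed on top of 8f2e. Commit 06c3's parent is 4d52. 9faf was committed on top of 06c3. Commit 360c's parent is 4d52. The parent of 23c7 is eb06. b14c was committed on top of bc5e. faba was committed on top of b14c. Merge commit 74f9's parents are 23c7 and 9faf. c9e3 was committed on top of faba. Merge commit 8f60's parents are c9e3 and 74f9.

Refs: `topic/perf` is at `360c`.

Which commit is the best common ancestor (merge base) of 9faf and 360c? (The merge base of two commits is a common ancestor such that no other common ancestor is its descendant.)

Ancestors of 9faf: {06c3, 4d52, 6db3, 8f2e, 9faf, b029, c943}.
Ancestors of 360c: {360c, 4d52, 6db3, 8f2e, b029, c943}.
Common ancestors: {4d52, 6db3, 8f2e, b029, c943}.
Among these, 4d52 is not an ancestor of any other common ancestor — it is the merge base.

4d52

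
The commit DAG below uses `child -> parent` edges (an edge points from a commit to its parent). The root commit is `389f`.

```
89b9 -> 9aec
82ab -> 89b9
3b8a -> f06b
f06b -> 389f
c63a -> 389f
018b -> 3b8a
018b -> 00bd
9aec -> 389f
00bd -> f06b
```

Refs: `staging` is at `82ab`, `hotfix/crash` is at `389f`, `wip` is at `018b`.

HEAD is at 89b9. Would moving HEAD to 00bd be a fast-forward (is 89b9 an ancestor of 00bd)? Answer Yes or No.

No

A fast-forward from 89b9 to 00bd is possible iff 89b9 is an ancestor of 00bd.
Ancestors of 00bd: {00bd, 389f, f06b}.
89b9 is not among them, so fast-forward is not possible.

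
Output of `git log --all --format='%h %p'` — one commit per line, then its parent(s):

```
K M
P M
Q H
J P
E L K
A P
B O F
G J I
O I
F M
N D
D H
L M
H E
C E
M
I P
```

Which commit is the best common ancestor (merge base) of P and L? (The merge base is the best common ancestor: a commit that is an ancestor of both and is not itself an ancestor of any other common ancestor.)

Ancestors of P: {M, P}.
Ancestors of L: {L, M}.
Common ancestors: {M}.
The only common ancestor is M, so it is the merge base.

M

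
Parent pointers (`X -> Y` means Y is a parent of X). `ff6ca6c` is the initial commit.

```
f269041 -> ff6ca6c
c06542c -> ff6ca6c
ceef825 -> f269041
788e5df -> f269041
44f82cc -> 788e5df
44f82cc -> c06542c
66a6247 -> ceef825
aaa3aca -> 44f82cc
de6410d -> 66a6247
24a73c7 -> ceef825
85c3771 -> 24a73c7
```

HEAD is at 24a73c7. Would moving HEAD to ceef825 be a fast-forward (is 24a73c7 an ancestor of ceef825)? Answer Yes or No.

No

A fast-forward from 24a73c7 to ceef825 is possible iff 24a73c7 is an ancestor of ceef825.
Ancestors of ceef825: {ceef825, f269041, ff6ca6c}.
24a73c7 is not among them, so fast-forward is not possible.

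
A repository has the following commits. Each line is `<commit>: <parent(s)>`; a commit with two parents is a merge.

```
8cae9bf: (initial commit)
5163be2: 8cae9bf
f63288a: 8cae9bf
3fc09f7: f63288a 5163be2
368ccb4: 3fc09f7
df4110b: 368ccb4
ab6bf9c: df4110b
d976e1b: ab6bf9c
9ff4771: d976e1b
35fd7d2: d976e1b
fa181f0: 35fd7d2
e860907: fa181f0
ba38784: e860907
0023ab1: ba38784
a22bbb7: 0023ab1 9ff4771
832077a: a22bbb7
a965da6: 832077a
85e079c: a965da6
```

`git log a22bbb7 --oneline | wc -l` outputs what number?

Walking parent pointers from a22bbb7: reachable set = {0023ab1, 35fd7d2, 368ccb4, 3fc09f7, 5163be2, 8cae9bf, 9ff4771, a22bbb7, ab6bf9c, ba38784, d976e1b, df4110b, e860907, f63288a, fa181f0}.
That is 15 commits.

15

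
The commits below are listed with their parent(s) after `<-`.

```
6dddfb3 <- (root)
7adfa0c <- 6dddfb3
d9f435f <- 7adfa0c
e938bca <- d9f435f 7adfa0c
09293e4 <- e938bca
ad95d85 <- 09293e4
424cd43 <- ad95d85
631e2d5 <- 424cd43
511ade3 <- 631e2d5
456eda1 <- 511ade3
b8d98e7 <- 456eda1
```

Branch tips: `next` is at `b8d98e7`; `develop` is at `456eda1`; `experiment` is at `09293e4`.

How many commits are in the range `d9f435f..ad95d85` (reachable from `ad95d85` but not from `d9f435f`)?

3

Reachable from ad95d85: {09293e4, 6dddfb3, 7adfa0c, ad95d85, d9f435f, e938bca}.
Reachable from d9f435f: {6dddfb3, 7adfa0c, d9f435f}.
In ad95d85's history but not d9f435f's: {09293e4, ad95d85, e938bca} — 3 commits.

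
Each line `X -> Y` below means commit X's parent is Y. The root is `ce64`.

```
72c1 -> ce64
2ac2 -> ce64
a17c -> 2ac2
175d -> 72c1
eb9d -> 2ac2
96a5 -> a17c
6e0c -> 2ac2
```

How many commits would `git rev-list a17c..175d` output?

2

Reachable from 175d: {175d, 72c1, ce64}.
Reachable from a17c: {2ac2, a17c, ce64}.
In 175d's history but not a17c's: {175d, 72c1} — 2 commits.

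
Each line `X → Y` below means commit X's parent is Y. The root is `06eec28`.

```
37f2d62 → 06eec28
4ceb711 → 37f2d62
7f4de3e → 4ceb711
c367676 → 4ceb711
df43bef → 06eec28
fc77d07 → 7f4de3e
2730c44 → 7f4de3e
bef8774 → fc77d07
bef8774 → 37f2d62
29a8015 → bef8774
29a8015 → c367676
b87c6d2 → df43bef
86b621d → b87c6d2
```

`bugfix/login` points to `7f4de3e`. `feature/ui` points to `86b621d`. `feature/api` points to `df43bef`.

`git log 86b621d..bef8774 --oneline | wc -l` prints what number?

5

Reachable from bef8774: {06eec28, 37f2d62, 4ceb711, 7f4de3e, bef8774, fc77d07}.
Reachable from 86b621d: {06eec28, 86b621d, b87c6d2, df43bef}.
In bef8774's history but not 86b621d's: {37f2d62, 4ceb711, 7f4de3e, bef8774, fc77d07} — 5 commits.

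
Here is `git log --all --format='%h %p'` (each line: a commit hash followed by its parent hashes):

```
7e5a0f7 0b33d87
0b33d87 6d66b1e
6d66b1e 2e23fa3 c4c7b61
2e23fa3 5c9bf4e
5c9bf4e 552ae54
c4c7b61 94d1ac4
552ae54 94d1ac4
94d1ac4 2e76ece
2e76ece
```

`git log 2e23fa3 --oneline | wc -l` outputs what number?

5

Walking parent pointers from 2e23fa3: reachable set = {2e23fa3, 2e76ece, 552ae54, 5c9bf4e, 94d1ac4}.
That is 5 commits.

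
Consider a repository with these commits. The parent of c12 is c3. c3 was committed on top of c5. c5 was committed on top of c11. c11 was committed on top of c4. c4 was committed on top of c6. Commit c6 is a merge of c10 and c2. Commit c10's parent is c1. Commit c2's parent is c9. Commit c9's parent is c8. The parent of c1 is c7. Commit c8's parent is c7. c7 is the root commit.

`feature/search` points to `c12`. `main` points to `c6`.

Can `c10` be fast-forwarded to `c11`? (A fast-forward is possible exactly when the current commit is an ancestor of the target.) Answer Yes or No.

Yes

A fast-forward from c10 to c11 is possible iff c10 is an ancestor of c11.
Ancestors of c11: {c1, c10, c11, c2, c4, c6, c7, c8, c9}.
c10 is among them, so fast-forward is possible.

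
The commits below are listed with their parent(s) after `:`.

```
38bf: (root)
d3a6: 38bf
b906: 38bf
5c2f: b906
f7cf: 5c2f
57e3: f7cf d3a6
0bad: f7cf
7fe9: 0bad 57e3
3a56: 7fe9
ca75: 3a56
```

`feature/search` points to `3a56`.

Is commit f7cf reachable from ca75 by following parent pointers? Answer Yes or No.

Yes

Ancestors of ca75 (commits reachable by following parents): {0bad, 38bf, 3a56, 57e3, 5c2f, 7fe9, b906, ca75, d3a6, f7cf}.
f7cf is in that set, so it is an ancestor of ca75.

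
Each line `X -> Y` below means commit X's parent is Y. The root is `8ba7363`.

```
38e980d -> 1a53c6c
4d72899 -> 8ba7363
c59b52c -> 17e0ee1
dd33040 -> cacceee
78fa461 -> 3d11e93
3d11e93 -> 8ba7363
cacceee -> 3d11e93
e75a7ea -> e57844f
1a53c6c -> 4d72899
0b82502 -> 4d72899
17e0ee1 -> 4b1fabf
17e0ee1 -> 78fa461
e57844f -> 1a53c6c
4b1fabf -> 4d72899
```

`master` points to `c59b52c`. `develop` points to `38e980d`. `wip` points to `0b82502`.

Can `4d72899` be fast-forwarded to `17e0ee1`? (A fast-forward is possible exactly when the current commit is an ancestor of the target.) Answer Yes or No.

A fast-forward from 4d72899 to 17e0ee1 is possible iff 4d72899 is an ancestor of 17e0ee1.
Ancestors of 17e0ee1: {17e0ee1, 3d11e93, 4b1fabf, 4d72899, 78fa461, 8ba7363}.
4d72899 is among them, so fast-forward is possible.

Yes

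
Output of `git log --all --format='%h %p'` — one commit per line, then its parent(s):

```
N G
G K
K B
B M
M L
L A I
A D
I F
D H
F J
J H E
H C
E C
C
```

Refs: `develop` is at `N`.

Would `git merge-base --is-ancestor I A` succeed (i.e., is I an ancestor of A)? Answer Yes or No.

No

Ancestors of A: {A, C, D, H}.
I is not in that set, so it is not an ancestor of A.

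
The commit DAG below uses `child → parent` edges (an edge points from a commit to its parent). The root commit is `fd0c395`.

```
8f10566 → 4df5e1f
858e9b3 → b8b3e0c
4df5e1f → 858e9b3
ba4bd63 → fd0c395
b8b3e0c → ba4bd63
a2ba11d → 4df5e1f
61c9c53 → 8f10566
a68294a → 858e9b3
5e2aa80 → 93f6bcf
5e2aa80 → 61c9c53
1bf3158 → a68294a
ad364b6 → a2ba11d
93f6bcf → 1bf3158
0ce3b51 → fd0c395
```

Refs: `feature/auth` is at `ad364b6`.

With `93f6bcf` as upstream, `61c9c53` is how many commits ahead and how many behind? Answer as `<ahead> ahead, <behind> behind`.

3 ahead, 3 behind

Reachable from 61c9c53: {4df5e1f, 61c9c53, 858e9b3, 8f10566, b8b3e0c, ba4bd63, fd0c395}.
Reachable from 93f6bcf: {1bf3158, 858e9b3, 93f6bcf, a68294a, b8b3e0c, ba4bd63, fd0c395}.
Only in 61c9c53's history (ahead): {4df5e1f, 61c9c53, 8f10566} — 3.
Only in 93f6bcf's history (behind): {1bf3158, 93f6bcf, a68294a} — 3.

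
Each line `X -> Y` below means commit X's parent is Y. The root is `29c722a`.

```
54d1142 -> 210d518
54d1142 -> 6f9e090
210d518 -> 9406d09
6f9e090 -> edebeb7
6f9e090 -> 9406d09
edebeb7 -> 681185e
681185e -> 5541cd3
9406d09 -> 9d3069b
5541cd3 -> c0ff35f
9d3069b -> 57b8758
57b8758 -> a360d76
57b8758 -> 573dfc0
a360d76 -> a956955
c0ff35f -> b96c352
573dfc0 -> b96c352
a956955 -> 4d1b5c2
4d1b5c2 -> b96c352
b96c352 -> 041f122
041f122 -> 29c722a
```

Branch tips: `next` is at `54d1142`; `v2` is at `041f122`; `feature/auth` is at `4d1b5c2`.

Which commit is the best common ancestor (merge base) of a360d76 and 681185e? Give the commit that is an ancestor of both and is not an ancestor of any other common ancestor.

b96c352

Ancestors of a360d76: {041f122, 29c722a, 4d1b5c2, a360d76, a956955, b96c352}.
Ancestors of 681185e: {041f122, 29c722a, 5541cd3, 681185e, b96c352, c0ff35f}.
Common ancestors: {041f122, 29c722a, b96c352}.
Among these, b96c352 is not an ancestor of any other common ancestor — it is the merge base.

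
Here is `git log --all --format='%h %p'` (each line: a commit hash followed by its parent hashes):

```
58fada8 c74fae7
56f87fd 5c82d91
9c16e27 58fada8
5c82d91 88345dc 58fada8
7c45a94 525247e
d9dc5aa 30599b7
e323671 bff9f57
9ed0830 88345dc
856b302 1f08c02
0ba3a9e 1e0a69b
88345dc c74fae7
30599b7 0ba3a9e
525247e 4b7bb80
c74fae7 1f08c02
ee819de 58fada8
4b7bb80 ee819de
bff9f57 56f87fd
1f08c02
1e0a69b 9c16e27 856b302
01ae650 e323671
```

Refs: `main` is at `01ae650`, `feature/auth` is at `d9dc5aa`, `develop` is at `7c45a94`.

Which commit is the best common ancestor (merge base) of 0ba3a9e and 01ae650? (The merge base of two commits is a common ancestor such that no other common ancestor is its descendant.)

Ancestors of 0ba3a9e: {0ba3a9e, 1e0a69b, 1f08c02, 58fada8, 856b302, 9c16e27, c74fae7}.
Ancestors of 01ae650: {01ae650, 1f08c02, 56f87fd, 58fada8, 5c82d91, 88345dc, bff9f57, c74fae7, e323671}.
Common ancestors: {1f08c02, 58fada8, c74fae7}.
Among these, 58fada8 is not an ancestor of any other common ancestor — it is the merge base.

58fada8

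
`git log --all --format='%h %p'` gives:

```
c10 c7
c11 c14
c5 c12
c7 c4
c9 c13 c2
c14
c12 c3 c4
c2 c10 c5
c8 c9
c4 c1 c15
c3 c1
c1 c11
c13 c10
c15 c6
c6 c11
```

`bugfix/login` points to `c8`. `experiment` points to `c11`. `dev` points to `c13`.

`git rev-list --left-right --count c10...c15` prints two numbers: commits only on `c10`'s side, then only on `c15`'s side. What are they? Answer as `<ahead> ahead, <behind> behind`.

4 ahead, 0 behind

Reachable from c10: {c1, c10, c11, c14, c15, c4, c6, c7}.
Reachable from c15: {c11, c14, c15, c6}.
Only in c10's history (ahead): {c1, c10, c4, c7} — 4.
Only in c15's history (behind): {} — 0.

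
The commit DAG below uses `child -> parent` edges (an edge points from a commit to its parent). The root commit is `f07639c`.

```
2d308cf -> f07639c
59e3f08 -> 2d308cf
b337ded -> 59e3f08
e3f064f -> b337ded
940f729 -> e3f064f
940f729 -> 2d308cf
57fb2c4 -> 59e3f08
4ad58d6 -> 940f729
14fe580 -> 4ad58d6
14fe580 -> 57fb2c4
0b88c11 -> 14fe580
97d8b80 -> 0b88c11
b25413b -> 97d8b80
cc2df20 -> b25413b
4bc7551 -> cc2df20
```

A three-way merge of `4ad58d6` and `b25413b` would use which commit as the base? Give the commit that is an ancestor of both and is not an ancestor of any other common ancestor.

Ancestors of 4ad58d6: {2d308cf, 4ad58d6, 59e3f08, 940f729, b337ded, e3f064f, f07639c}.
Ancestors of b25413b: {0b88c11, 14fe580, 2d308cf, 4ad58d6, 57fb2c4, 59e3f08, 940f729, 97d8b80, b25413b, b337ded, e3f064f, f07639c}.
Common ancestors: {2d308cf, 4ad58d6, 59e3f08, 940f729, b337ded, e3f064f, f07639c}.
Among these, 4ad58d6 is not an ancestor of any other common ancestor — it is the merge base.

4ad58d6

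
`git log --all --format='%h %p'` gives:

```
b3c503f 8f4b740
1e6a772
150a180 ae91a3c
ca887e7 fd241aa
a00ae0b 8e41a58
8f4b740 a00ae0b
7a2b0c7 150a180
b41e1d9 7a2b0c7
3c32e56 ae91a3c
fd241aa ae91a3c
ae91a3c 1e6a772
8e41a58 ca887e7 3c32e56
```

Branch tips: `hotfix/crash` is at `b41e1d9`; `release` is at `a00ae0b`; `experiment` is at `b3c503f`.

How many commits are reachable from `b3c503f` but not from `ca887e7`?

5

Reachable from b3c503f: {1e6a772, 3c32e56, 8e41a58, 8f4b740, a00ae0b, ae91a3c, b3c503f, ca887e7, fd241aa}.
Reachable from ca887e7: {1e6a772, ae91a3c, ca887e7, fd241aa}.
In b3c503f's history but not ca887e7's: {3c32e56, 8e41a58, 8f4b740, a00ae0b, b3c503f} — 5 commits.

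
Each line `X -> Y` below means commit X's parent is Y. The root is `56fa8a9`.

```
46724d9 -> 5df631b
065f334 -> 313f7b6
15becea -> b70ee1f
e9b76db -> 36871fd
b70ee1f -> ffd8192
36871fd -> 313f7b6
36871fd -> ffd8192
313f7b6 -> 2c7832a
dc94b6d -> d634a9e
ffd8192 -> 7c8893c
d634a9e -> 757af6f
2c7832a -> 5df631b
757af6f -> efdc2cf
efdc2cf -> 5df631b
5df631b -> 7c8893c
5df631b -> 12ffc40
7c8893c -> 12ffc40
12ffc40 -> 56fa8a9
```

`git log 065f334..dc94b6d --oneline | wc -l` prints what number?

4

Reachable from dc94b6d: {12ffc40, 56fa8a9, 5df631b, 757af6f, 7c8893c, d634a9e, dc94b6d, efdc2cf}.
Reachable from 065f334: {065f334, 12ffc40, 2c7832a, 313f7b6, 56fa8a9, 5df631b, 7c8893c}.
In dc94b6d's history but not 065f334's: {757af6f, d634a9e, dc94b6d, efdc2cf} — 4 commits.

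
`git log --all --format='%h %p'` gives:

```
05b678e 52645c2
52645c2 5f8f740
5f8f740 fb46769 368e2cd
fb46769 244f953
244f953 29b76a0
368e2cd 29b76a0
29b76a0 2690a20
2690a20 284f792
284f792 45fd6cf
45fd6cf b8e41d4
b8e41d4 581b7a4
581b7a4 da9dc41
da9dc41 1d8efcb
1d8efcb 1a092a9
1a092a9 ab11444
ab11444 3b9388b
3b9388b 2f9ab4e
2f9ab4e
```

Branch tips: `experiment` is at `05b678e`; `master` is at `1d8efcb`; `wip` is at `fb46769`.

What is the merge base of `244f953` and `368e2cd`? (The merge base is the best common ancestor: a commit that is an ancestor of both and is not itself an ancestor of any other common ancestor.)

29b76a0

Ancestors of 244f953: {1a092a9, 1d8efcb, 244f953, 2690a20, 284f792, 29b76a0, 2f9ab4e, 3b9388b, 45fd6cf, 581b7a4, ab11444, b8e41d4, da9dc41}.
Ancestors of 368e2cd: {1a092a9, 1d8efcb, 2690a20, 284f792, 29b76a0, 2f9ab4e, 368e2cd, 3b9388b, 45fd6cf, 581b7a4, ab11444, b8e41d4, da9dc41}.
Common ancestors: {1a092a9, 1d8efcb, 2690a20, 284f792, 29b76a0, 2f9ab4e, 3b9388b, 45fd6cf, 581b7a4, ab11444, b8e41d4, da9dc41}.
Among these, 29b76a0 is not an ancestor of any other common ancestor — it is the merge base.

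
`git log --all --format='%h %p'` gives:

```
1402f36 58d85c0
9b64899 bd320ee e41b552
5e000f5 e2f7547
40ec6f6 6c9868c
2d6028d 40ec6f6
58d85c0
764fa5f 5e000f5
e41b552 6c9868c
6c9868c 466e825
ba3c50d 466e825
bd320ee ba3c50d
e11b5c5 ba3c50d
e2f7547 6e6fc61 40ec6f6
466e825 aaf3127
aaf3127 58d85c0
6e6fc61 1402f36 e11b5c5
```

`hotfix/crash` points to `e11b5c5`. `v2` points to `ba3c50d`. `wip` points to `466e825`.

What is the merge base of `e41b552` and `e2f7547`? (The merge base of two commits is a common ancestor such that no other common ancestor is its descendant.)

Ancestors of e41b552: {466e825, 58d85c0, 6c9868c, aaf3127, e41b552}.
Ancestors of e2f7547: {1402f36, 40ec6f6, 466e825, 58d85c0, 6c9868c, 6e6fc61, aaf3127, ba3c50d, e11b5c5, e2f7547}.
Common ancestors: {466e825, 58d85c0, 6c9868c, aaf3127}.
Among these, 6c9868c is not an ancestor of any other common ancestor — it is the merge base.

6c9868c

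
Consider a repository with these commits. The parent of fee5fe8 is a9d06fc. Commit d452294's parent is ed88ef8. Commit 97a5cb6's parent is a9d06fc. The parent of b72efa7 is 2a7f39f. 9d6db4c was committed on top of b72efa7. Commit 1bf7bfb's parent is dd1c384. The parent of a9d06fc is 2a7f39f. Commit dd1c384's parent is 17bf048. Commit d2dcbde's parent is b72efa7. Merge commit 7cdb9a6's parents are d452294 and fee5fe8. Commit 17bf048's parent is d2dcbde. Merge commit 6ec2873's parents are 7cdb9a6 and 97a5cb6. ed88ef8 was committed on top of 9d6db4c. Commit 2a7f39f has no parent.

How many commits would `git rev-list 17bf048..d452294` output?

3

Reachable from d452294: {2a7f39f, 9d6db4c, b72efa7, d452294, ed88ef8}.
Reachable from 17bf048: {17bf048, 2a7f39f, b72efa7, d2dcbde}.
In d452294's history but not 17bf048's: {9d6db4c, d452294, ed88ef8} — 3 commits.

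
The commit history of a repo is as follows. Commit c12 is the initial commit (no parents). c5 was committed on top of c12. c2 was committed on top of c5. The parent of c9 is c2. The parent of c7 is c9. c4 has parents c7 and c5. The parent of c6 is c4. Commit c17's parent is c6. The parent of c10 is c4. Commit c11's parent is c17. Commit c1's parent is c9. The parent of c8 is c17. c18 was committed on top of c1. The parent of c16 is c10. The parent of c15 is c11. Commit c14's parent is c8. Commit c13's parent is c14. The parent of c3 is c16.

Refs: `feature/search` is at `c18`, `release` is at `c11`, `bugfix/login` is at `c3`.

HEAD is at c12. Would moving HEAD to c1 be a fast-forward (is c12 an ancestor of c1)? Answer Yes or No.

Yes

A fast-forward from c12 to c1 is possible iff c12 is an ancestor of c1.
Ancestors of c1: {c1, c12, c2, c5, c9}.
c12 is among them, so fast-forward is possible.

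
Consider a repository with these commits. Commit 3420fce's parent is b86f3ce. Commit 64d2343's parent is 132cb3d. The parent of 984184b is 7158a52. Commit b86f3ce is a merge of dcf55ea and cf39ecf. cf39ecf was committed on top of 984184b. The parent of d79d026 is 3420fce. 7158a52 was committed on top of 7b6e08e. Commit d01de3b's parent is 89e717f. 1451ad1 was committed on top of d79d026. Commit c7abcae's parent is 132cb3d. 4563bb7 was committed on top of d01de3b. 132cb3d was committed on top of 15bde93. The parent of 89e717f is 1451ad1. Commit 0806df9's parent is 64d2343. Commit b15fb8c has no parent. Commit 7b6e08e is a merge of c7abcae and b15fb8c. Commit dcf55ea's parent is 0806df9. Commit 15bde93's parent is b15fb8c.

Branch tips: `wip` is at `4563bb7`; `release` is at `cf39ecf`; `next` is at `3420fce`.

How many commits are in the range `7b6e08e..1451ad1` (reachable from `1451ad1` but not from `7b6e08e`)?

Reachable from 1451ad1: {0806df9, 132cb3d, 1451ad1, 15bde93, 3420fce, 64d2343, 7158a52, 7b6e08e, 984184b, b15fb8c, b86f3ce, c7abcae, cf39ecf, d79d026, dcf55ea}.
Reachable from 7b6e08e: {132cb3d, 15bde93, 7b6e08e, b15fb8c, c7abcae}.
In 1451ad1's history but not 7b6e08e's: {0806df9, 1451ad1, 3420fce, 64d2343, 7158a52, 984184b, b86f3ce, cf39ecf, d79d026, dcf55ea} — 10 commits.

10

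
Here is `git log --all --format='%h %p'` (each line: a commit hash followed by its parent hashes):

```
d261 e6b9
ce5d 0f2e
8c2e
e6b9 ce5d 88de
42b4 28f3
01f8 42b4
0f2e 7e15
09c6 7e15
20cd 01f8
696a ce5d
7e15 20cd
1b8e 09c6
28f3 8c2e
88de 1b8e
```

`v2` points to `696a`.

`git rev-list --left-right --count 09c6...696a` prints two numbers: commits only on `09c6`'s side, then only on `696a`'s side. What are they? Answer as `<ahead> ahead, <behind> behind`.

1 ahead, 3 behind

Reachable from 09c6: {01f8, 09c6, 20cd, 28f3, 42b4, 7e15, 8c2e}.
Reachable from 696a: {01f8, 0f2e, 20cd, 28f3, 42b4, 696a, 7e15, 8c2e, ce5d}.
Only in 09c6's history (ahead): {09c6} — 1.
Only in 696a's history (behind): {0f2e, 696a, ce5d} — 3.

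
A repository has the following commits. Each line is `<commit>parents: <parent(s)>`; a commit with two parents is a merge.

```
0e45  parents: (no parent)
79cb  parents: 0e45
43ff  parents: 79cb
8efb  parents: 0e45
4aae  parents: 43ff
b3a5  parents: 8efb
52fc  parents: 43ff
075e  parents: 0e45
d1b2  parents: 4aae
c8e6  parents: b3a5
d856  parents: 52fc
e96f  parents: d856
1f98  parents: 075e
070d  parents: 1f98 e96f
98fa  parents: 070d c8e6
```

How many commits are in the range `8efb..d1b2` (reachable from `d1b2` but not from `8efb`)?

Reachable from d1b2: {0e45, 43ff, 4aae, 79cb, d1b2}.
Reachable from 8efb: {0e45, 8efb}.
In d1b2's history but not 8efb's: {43ff, 4aae, 79cb, d1b2} — 4 commits.

4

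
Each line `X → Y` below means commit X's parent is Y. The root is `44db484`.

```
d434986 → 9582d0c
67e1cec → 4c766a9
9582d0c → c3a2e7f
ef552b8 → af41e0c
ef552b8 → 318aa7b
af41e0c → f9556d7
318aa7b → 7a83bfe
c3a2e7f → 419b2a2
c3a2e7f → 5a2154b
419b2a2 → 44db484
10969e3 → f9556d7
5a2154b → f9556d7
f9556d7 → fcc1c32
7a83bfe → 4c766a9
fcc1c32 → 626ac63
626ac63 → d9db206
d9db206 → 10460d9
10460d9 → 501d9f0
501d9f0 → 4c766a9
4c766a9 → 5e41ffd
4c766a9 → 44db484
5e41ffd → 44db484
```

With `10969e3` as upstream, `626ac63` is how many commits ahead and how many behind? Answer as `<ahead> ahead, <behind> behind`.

Reachable from 626ac63: {10460d9, 44db484, 4c766a9, 501d9f0, 5e41ffd, 626ac63, d9db206}.
Reachable from 10969e3: {10460d9, 10969e3, 44db484, 4c766a9, 501d9f0, 5e41ffd, 626ac63, d9db206, f9556d7, fcc1c32}.
Only in 626ac63's history (ahead): {} — 0.
Only in 10969e3's history (behind): {10969e3, f9556d7, fcc1c32} — 3.

0 ahead, 3 behind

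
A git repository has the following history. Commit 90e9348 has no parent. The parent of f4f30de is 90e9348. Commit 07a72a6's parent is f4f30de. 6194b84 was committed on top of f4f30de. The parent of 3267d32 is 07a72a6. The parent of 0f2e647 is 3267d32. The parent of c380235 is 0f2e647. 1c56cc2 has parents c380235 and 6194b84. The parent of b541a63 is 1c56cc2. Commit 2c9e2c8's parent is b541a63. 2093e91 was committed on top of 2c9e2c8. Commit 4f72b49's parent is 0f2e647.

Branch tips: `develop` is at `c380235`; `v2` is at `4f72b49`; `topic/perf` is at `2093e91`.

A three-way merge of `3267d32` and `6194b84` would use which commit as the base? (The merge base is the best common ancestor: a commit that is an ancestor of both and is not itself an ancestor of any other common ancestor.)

f4f30de

Ancestors of 3267d32: {07a72a6, 3267d32, 90e9348, f4f30de}.
Ancestors of 6194b84: {6194b84, 90e9348, f4f30de}.
Common ancestors: {90e9348, f4f30de}.
Among these, f4f30de is not an ancestor of any other common ancestor — it is the merge base.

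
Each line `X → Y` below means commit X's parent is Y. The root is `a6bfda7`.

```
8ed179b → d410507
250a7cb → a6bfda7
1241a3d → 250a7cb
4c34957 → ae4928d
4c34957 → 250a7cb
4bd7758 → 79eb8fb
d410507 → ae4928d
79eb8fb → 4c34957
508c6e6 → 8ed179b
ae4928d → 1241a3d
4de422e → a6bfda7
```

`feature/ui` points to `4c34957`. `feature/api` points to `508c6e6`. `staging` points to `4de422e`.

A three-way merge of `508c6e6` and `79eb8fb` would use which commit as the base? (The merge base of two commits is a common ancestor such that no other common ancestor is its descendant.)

Ancestors of 508c6e6: {1241a3d, 250a7cb, 508c6e6, 8ed179b, a6bfda7, ae4928d, d410507}.
Ancestors of 79eb8fb: {1241a3d, 250a7cb, 4c34957, 79eb8fb, a6bfda7, ae4928d}.
Common ancestors: {1241a3d, 250a7cb, a6bfda7, ae4928d}.
Among these, ae4928d is not an ancestor of any other common ancestor — it is the merge base.

ae4928d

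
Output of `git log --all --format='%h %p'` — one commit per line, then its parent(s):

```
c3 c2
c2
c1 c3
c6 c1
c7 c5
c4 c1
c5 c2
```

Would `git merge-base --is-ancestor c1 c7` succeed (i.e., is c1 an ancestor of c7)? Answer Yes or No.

Ancestors of c7: {c2, c5, c7}.
c1 is not in that set, so it is not an ancestor of c7.

No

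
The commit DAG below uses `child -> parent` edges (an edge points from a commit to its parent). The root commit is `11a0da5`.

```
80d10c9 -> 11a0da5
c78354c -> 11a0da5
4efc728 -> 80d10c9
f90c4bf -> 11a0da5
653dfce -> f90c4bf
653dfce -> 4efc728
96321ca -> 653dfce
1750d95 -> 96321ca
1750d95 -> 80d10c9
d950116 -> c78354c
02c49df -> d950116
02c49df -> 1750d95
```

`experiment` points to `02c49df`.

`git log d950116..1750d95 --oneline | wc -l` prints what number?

Reachable from 1750d95: {11a0da5, 1750d95, 4efc728, 653dfce, 80d10c9, 96321ca, f90c4bf}.
Reachable from d950116: {11a0da5, c78354c, d950116}.
In 1750d95's history but not d950116's: {1750d95, 4efc728, 653dfce, 80d10c9, 96321ca, f90c4bf} — 6 commits.

6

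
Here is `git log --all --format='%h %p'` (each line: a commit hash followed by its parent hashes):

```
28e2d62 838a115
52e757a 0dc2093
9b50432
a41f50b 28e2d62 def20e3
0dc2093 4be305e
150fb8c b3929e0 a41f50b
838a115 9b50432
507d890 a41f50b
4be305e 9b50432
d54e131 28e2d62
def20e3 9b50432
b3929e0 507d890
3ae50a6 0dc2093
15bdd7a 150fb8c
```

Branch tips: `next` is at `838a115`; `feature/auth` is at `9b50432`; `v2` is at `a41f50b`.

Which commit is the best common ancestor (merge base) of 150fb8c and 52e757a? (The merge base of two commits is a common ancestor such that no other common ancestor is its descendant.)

9b50432

Ancestors of 150fb8c: {150fb8c, 28e2d62, 507d890, 838a115, 9b50432, a41f50b, b3929e0, def20e3}.
Ancestors of 52e757a: {0dc2093, 4be305e, 52e757a, 9b50432}.
Common ancestors: {9b50432}.
The only common ancestor is 9b50432, so it is the merge base.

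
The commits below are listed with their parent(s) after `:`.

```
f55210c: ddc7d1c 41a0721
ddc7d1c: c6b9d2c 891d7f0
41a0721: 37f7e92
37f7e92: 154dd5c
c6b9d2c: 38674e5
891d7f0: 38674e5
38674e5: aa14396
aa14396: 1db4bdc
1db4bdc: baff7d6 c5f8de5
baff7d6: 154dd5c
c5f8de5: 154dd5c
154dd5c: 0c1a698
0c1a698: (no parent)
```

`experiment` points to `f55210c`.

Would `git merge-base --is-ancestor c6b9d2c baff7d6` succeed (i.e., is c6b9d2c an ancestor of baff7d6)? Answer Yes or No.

Ancestors of baff7d6: {0c1a698, 154dd5c, baff7d6}.
c6b9d2c is not in that set, so it is not an ancestor of baff7d6.

No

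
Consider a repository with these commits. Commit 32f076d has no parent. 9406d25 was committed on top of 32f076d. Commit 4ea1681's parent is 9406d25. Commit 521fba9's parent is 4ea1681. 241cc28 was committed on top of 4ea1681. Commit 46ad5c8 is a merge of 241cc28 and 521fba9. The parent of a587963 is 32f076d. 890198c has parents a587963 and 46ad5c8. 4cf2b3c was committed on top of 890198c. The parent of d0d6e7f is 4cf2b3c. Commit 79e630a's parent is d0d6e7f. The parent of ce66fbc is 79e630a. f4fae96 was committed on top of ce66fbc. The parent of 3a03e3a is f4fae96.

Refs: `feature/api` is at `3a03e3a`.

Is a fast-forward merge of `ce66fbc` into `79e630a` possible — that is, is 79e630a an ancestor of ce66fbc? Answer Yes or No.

Yes

A fast-forward from 79e630a to ce66fbc is possible iff 79e630a is an ancestor of ce66fbc.
Ancestors of ce66fbc: {241cc28, 32f076d, 46ad5c8, 4cf2b3c, 4ea1681, 521fba9, 79e630a, 890198c, 9406d25, a587963, ce66fbc, d0d6e7f}.
79e630a is among them, so fast-forward is possible.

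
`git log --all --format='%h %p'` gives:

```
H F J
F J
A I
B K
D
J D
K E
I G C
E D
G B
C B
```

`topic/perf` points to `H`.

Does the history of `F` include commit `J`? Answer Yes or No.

Yes

Ancestors of F (commits reachable by following parents): {D, F, J}.
J is in that set, so it is an ancestor of F.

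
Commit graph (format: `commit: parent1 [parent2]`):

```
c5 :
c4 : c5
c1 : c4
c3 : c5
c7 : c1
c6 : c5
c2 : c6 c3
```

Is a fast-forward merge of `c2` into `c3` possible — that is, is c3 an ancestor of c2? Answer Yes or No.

A fast-forward from c3 to c2 is possible iff c3 is an ancestor of c2.
Ancestors of c2: {c2, c3, c5, c6}.
c3 is among them, so fast-forward is possible.

Yes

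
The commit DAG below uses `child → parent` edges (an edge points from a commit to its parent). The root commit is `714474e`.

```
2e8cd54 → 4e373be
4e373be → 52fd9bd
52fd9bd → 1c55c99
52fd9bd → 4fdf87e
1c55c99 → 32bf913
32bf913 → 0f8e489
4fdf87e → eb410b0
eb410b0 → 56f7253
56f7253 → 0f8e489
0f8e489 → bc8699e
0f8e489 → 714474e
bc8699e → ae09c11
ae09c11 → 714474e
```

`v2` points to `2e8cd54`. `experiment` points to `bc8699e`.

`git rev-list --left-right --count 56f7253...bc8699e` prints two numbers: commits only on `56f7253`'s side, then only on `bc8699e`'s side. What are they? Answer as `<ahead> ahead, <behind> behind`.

2 ahead, 0 behind

Reachable from 56f7253: {0f8e489, 56f7253, 714474e, ae09c11, bc8699e}.
Reachable from bc8699e: {714474e, ae09c11, bc8699e}.
Only in 56f7253's history (ahead): {0f8e489, 56f7253} — 2.
Only in bc8699e's history (behind): {} — 0.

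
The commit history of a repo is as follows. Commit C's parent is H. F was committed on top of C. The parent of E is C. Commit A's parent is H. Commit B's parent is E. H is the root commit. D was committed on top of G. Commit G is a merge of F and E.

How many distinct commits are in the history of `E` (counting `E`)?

Walking parent pointers from E: reachable set = {C, E, H}.
That is 3 commits.

3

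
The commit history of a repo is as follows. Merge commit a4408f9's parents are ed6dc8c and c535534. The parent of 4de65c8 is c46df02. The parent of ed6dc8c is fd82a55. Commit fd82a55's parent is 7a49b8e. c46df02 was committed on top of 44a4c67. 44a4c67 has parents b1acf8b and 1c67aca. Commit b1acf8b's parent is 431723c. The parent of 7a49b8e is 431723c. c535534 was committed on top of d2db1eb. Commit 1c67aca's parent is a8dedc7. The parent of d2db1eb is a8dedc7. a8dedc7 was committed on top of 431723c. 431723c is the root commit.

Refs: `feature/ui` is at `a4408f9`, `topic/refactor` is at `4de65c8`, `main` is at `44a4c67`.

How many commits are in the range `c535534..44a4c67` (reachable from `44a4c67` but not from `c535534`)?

Reachable from 44a4c67: {1c67aca, 431723c, 44a4c67, a8dedc7, b1acf8b}.
Reachable from c535534: {431723c, a8dedc7, c535534, d2db1eb}.
In 44a4c67's history but not c535534's: {1c67aca, 44a4c67, b1acf8b} — 3 commits.

3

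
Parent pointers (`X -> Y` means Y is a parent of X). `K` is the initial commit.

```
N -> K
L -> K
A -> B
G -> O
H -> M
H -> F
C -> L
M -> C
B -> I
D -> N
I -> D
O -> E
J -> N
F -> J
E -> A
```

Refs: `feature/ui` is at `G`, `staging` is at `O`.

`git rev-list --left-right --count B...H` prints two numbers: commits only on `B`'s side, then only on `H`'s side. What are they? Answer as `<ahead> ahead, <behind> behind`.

Reachable from B: {B, D, I, K, N}.
Reachable from H: {C, F, H, J, K, L, M, N}.
Only in B's history (ahead): {B, D, I} — 3.
Only in H's history (behind): {C, F, H, J, L, M} — 6.

3 ahead, 6 behind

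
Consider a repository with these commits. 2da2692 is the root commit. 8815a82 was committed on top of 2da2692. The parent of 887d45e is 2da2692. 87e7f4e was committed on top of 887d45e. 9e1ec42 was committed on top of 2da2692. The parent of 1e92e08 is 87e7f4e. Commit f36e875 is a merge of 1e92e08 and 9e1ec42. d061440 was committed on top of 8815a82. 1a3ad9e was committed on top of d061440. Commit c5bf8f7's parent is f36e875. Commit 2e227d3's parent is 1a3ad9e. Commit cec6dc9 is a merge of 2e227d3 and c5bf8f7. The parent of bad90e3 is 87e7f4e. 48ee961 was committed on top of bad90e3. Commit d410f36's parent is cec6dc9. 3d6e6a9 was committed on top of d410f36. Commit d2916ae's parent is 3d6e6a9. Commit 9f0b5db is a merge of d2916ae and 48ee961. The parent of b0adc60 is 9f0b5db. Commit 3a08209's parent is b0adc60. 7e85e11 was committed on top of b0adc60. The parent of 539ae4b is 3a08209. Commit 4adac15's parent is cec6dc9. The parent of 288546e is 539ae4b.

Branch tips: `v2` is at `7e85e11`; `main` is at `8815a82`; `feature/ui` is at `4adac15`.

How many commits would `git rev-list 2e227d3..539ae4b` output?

Reachable from 539ae4b: {1a3ad9e, 1e92e08, 2da2692, 2e227d3, 3a08209, 3d6e6a9, 48ee961, 539ae4b, 87e7f4e, 8815a82, 887d45e, 9e1ec42, 9f0b5db, b0adc60, bad90e3, c5bf8f7, cec6dc9, d061440, d2916ae, d410f36, f36e875}.
Reachable from 2e227d3: {1a3ad9e, 2da2692, 2e227d3, 8815a82, d061440}.
In 539ae4b's history but not 2e227d3's: {1e92e08, 3a08209, 3d6e6a9, 48ee961, 539ae4b, 87e7f4e, 887d45e, 9e1ec42, 9f0b5db, b0adc60, bad90e3, c5bf8f7, cec6dc9, d2916ae, d410f36, f36e875} — 16 commits.

16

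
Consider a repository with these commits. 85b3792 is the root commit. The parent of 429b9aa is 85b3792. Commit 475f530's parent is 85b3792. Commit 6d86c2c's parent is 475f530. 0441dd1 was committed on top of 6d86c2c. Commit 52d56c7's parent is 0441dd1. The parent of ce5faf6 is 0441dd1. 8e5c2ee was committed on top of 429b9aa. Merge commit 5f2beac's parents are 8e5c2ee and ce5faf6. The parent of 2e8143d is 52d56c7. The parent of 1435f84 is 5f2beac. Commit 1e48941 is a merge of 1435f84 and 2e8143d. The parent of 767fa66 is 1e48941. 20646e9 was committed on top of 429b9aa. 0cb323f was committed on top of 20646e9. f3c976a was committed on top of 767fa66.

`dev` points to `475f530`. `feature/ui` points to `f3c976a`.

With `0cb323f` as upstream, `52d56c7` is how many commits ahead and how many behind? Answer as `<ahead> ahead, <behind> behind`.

4 ahead, 3 behind

Reachable from 52d56c7: {0441dd1, 475f530, 52d56c7, 6d86c2c, 85b3792}.
Reachable from 0cb323f: {0cb323f, 20646e9, 429b9aa, 85b3792}.
Only in 52d56c7's history (ahead): {0441dd1, 475f530, 52d56c7, 6d86c2c} — 4.
Only in 0cb323f's history (behind): {0cb323f, 20646e9, 429b9aa} — 3.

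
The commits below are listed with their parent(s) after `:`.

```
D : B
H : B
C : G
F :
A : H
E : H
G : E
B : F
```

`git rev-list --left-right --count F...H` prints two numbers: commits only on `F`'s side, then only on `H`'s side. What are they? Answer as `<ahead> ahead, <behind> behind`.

0 ahead, 2 behind

Reachable from F: {F}.
Reachable from H: {B, F, H}.
Only in F's history (ahead): {} — 0.
Only in H's history (behind): {B, H} — 2.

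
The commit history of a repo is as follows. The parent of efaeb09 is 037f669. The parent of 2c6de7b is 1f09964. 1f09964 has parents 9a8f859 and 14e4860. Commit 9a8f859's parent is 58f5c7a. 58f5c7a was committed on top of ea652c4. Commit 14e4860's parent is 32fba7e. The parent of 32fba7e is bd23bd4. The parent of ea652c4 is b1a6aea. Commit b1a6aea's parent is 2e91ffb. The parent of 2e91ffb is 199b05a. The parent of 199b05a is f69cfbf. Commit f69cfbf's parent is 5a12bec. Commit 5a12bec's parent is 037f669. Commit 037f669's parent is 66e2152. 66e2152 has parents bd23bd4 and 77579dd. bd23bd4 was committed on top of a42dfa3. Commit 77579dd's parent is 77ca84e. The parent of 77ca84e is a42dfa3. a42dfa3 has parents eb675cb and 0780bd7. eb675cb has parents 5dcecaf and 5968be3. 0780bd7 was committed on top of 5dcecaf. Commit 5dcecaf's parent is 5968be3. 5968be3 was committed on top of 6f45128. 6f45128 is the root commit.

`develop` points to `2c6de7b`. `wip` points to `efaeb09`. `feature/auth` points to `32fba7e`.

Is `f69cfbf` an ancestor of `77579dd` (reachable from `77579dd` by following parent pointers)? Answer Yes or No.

Ancestors of 77579dd: {0780bd7, 5968be3, 5dcecaf, 6f45128, 77579dd, 77ca84e, a42dfa3, eb675cb}.
f69cfbf is not in that set, so it is not an ancestor of 77579dd.

No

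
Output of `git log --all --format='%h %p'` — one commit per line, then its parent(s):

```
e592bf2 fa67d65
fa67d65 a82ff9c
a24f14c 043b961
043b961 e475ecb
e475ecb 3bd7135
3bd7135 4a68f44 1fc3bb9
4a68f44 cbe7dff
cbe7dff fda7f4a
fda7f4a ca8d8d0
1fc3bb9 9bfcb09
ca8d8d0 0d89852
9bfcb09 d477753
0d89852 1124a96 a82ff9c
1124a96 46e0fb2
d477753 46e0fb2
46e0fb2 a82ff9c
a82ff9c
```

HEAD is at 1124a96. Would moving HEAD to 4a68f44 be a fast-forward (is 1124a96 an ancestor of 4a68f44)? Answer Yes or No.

A fast-forward from 1124a96 to 4a68f44 is possible iff 1124a96 is an ancestor of 4a68f44.
Ancestors of 4a68f44: {0d89852, 1124a96, 46e0fb2, 4a68f44, a82ff9c, ca8d8d0, cbe7dff, fda7f4a}.
1124a96 is among them, so fast-forward is possible.

Yes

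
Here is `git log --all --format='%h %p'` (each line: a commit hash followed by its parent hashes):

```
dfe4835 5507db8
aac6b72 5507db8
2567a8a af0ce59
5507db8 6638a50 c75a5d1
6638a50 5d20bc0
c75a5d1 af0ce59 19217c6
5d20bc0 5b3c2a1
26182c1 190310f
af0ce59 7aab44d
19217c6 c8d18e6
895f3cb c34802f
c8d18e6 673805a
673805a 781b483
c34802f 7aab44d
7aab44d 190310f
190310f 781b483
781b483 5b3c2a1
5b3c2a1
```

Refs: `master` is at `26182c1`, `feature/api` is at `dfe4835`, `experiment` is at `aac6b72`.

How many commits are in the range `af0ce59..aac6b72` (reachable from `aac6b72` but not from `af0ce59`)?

Reachable from aac6b72: {190310f, 19217c6, 5507db8, 5b3c2a1, 5d20bc0, 6638a50, 673805a, 781b483, 7aab44d, aac6b72, af0ce59, c75a5d1, c8d18e6}.
Reachable from af0ce59: {190310f, 5b3c2a1, 781b483, 7aab44d, af0ce59}.
In aac6b72's history but not af0ce59's: {19217c6, 5507db8, 5d20bc0, 6638a50, 673805a, aac6b72, c75a5d1, c8d18e6} — 8 commits.

8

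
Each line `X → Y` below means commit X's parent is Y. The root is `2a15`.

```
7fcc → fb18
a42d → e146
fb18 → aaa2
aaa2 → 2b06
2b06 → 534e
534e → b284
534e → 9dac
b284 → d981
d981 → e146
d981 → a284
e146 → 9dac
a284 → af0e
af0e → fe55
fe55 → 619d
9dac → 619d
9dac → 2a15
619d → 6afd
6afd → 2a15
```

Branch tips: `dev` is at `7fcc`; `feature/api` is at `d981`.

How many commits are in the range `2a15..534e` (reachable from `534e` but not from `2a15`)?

10

Reachable from 534e: {2a15, 534e, 619d, 6afd, 9dac, a284, af0e, b284, d981, e146, fe55}.
Reachable from 2a15: {2a15}.
In 534e's history but not 2a15's: {534e, 619d, 6afd, 9dac, a284, af0e, b284, d981, e146, fe55} — 10 commits.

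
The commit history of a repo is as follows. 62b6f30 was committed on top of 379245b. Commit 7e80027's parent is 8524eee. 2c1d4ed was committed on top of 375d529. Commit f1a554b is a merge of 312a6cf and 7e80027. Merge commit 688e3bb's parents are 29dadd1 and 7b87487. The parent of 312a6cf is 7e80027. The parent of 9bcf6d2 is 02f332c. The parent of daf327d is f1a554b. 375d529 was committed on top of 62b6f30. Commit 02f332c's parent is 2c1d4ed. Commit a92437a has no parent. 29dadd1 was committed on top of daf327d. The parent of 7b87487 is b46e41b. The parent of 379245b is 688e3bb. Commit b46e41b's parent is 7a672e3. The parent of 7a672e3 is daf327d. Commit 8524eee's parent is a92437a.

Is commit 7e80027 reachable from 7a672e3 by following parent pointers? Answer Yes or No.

Ancestors of 7a672e3 (commits reachable by following parents): {312a6cf, 7a672e3, 7e80027, 8524eee, a92437a, daf327d, f1a554b}.
7e80027 is in that set, so it is an ancestor of 7a672e3.

Yes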